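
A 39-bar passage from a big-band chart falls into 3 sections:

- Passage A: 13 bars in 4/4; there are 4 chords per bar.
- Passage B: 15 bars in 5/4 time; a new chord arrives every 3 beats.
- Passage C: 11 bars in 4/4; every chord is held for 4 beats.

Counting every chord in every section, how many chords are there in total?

A: 13 bars × 4 beats = 52 beats; 1 beat/chord → 52 chords.
B: 15 bars × 5 beats = 75 beats; 3 beats/chord → 25 chords.
C: 11 bars × 4 beats = 44 beats; 4 beats/chord → 11 chords.
Total: 52 + 25 + 11 = 88.

88 chords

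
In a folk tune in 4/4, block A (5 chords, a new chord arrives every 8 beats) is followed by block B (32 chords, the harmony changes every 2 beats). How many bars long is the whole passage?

26 bars

A: 5 × 8 = 40 beats = 10 bars.
B: 32 × 2 = 64 beats = 16 bars.
Total: 10 + 16 = 26 bars.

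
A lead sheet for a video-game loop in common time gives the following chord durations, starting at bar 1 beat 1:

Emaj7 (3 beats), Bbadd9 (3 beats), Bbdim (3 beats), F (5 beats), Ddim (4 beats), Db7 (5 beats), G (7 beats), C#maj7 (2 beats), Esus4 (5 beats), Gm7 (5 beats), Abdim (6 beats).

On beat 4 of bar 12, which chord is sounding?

Beat 4 of bar 12 is beat (12−1)×4 + 4 = 48 overall.
Running totals: Emaj7 ends at 3, Bbadd9 ends at 6, Bbdim ends at 9, F ends at 14, Ddim ends at 18, Db7 ends at 23, G ends at 30, C#maj7 ends at 32, Esus4 ends at 37, Gm7 ends at 42, Abdim ends at 48.
Beat 48 falls within Abdim.

Abdim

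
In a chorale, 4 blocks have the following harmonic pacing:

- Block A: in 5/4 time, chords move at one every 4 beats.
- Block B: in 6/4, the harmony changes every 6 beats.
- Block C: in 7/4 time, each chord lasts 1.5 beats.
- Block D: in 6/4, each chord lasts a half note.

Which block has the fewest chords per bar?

Block B

A: 5/4 = 1.25 chords/bar.
B: 6/6 = 1 chord/bar.
C: 7/1.5 = 14/3 chords/bar.
D: 6/2 = 3 chords/bar.
Slowest is B at 1 chords/bar.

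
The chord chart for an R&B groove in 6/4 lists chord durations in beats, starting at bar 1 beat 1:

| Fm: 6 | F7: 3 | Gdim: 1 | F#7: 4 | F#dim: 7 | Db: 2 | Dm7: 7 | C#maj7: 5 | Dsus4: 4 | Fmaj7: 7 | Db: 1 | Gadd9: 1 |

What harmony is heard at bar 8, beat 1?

Fmaj7

Beat 1 of bar 8 is beat (8−1)×6 + 1 = 43 overall.
Running totals: Fm ends at 6, F7 ends at 9, Gdim ends at 10, F#7 ends at 14, F#dim ends at 21, Db ends at 23, Dm7 ends at 30, C#maj7 ends at 35, Dsus4 ends at 39, Fmaj7 ends at 46.
Beat 43 falls within Fmaj7.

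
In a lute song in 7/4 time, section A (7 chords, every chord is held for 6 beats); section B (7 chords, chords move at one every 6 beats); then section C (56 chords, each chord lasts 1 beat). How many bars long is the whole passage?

A: 7 × 6 = 42 beats = 6 bars.
B: 7 × 6 = 42 beats = 6 bars.
C: 56 × 1 = 56 beats = 8 bars.
Total: 6 + 6 + 8 = 20 bars.

20 bars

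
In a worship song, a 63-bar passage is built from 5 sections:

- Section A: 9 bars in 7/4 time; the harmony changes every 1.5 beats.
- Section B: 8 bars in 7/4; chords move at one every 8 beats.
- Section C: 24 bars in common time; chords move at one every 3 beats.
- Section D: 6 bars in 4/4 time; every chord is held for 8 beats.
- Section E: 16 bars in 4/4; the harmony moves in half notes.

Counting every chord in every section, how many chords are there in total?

A: 9 bars × 7 beats = 63 beats; 1.5 beats/chord → 42 chords.
B: 8 bars × 7 beats = 56 beats; 8 beats/chord → 7 chords.
C: 24 bars × 4 beats = 96 beats; 3 beats/chord → 32 chords.
D: 6 bars × 4 beats = 24 beats; 8 beats/chord → 3 chords.
E: 16 bars × 4 beats = 64 beats; 2 beats/chord → 32 chords.
Total: 42 + 7 + 32 + 3 + 32 = 116.

116 chords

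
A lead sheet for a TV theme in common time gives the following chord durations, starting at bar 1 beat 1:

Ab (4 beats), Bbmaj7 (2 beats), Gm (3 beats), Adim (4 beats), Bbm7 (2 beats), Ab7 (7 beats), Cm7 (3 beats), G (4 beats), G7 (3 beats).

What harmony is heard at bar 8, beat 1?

G

Beat 1 of bar 8 is beat (8−1)×4 + 1 = 29 overall.
Running totals: Ab ends at 4, Bbmaj7 ends at 6, Gm ends at 9, Adim ends at 13, Bbm7 ends at 15, Ab7 ends at 22, Cm7 ends at 25, G ends at 29.
Beat 29 falls within G.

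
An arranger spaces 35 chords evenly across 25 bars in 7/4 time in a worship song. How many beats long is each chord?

5 beats

25 bars × 7 beats/bar = 175 beats total.
175 beats ÷ 35 chords = 5 beats per chord.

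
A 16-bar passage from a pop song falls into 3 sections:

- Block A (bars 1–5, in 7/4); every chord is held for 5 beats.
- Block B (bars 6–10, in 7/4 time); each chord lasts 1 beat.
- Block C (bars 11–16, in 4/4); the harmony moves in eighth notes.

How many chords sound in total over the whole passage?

90 chords

A has 35 beats and chords last 5 each, so 7 chords.
B has 35 beats and chords last 1 each, so 35 chords.
C has 24 beats and chords last 0.5 each, so 48 chords.
Total: 7 + 35 + 48 = 90.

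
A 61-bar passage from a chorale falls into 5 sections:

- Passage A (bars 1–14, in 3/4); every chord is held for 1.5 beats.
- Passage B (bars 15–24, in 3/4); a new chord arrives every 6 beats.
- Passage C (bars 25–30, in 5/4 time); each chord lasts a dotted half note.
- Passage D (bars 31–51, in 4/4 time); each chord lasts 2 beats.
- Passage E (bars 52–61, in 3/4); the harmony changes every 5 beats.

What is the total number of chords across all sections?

91 chords

A: 14 bars × 3 beats = 42 beats; 1.5 beats/chord → 28 chords.
B: 10 bars × 3 beats = 30 beats; 6 beats/chord → 5 chords.
C: 6 bars × 5 beats = 30 beats; 3 beats/chord → 10 chords.
D: 21 bars × 4 beats = 84 beats; 2 beats/chord → 42 chords.
E: 10 bars × 3 beats = 30 beats; 5 beats/chord → 6 chords.
Total: 28 + 5 + 10 + 42 + 6 = 91.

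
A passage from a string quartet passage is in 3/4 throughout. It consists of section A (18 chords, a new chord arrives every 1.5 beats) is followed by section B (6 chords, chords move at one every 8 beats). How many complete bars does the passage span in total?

25 bars

A: 18 × 1.5 = 27 beats = 9 bars.
B: 6 × 8 = 48 beats = 16 bars.
Total: 9 + 16 = 25 bars.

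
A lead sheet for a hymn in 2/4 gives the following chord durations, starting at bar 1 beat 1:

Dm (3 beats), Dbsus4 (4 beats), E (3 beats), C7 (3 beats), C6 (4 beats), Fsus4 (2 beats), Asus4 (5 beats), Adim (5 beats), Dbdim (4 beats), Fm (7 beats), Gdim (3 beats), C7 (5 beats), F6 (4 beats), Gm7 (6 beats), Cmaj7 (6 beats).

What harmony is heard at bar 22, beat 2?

C7

Beat 2 of bar 22 is beat (22−1)×2 + 2 = 44 overall.
Running totals: Dm ends at 3, Dbsus4 ends at 7, E ends at 10, C7 ends at 13, C6 ends at 17, Fsus4 ends at 19, Asus4 ends at 24, Adim ends at 29, Dbdim ends at 33, Fm ends at 40, Gdim ends at 43, C7 ends at 48.
Beat 44 falls within C7.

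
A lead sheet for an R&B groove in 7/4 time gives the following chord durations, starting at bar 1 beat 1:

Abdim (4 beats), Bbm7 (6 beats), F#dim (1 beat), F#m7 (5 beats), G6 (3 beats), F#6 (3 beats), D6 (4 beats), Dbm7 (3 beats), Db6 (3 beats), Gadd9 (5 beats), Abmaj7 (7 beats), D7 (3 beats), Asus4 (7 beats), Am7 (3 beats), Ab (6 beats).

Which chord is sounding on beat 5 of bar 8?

Beat 5 of bar 8 is beat (8−1)×7 + 5 = 54 overall.
Running totals: Abdim ends at 4, Bbm7 ends at 10, F#dim ends at 11, F#m7 ends at 16, G6 ends at 19, F#6 ends at 22, D6 ends at 26, Dbm7 ends at 29, Db6 ends at 32, Gadd9 ends at 37, Abmaj7 ends at 44, D7 ends at 47, Asus4 ends at 54.
Beat 54 falls within Asus4.

Asus4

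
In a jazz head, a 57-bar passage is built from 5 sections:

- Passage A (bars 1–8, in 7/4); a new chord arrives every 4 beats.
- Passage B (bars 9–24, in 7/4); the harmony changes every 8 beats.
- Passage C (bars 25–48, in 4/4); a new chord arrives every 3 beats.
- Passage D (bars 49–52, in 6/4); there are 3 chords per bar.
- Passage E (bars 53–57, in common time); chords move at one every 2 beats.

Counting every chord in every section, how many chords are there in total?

82 chords

A: 8·7 = 56 beats, 56/4 = 14 chords.
B: 16·7 = 112 beats, 112/8 = 14 chords.
C: 24·4 = 96 beats, 96/3 = 32 chords.
D: 4·6 = 24 beats, 24/2 = 12 chords.
E: 5·4 = 20 beats, 20/2 = 10 chords.
Total: 14 + 14 + 32 + 12 + 10 = 82.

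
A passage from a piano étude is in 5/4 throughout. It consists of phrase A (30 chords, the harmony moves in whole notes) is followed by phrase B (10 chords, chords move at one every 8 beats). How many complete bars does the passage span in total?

A: 30 × 4 = 120 beats = 24 bars.
B: 10 × 8 = 80 beats = 16 bars.
Total: 24 + 16 = 40 bars.

40 bars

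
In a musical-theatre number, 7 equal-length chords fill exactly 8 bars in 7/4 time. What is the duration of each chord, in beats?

8 beats

8 bars × 7 beats/bar = 56 beats total.
56 beats ÷ 7 chords = 8 beats per chord.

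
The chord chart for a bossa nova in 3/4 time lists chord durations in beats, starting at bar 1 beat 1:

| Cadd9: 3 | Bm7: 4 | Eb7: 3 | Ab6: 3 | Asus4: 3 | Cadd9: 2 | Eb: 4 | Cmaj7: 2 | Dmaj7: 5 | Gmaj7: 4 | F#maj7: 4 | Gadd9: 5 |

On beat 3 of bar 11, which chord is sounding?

Beat 3 of bar 11 is beat (11−1)×3 + 3 = 33 overall.
Running totals: Cadd9 ends at 3, Bm7 ends at 7, Eb7 ends at 10, Ab6 ends at 13, Asus4 ends at 16, Cadd9 ends at 18, Eb ends at 22, Cmaj7 ends at 24, Dmaj7 ends at 29, Gmaj7 ends at 33.
Beat 33 falls within Gmaj7.

Gmaj7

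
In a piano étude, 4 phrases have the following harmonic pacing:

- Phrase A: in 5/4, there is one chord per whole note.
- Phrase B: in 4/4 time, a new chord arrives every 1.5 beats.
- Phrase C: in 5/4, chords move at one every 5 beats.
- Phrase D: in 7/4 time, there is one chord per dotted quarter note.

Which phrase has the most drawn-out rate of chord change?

A: each chord is 4 beats in 5/4, so 1.25 per bar.
B: each chord is 1.5 beats in 4/4, so 8/3 per bar.
C: each chord is 5 beats in 5/4, so 1 per bar.
D: each chord is 1.5 beats in 7/4, so 14/3 per bar.
Slowest is C at 1 chords/bar.

Phrase C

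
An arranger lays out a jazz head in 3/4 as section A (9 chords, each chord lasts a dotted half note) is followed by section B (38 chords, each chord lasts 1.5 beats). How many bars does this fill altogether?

28 bars

A: 9 × 3 = 27 beats = 9 bars.
B: 38 × 1.5 = 57 beats = 19 bars.
Total: 9 + 19 = 28 bars.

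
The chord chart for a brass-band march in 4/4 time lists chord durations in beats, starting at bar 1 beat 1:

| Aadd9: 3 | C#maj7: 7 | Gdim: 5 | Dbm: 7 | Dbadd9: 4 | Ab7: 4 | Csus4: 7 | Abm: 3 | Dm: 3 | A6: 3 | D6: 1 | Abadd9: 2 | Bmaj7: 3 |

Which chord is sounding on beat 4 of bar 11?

Beat 4 of bar 11 is beat (11−1)×4 + 4 = 44 overall.
Running totals: Aadd9 ends at 3, C#maj7 ends at 10, Gdim ends at 15, Dbm ends at 22, Dbadd9 ends at 26, Ab7 ends at 30, Csus4 ends at 37, Abm ends at 40, Dm ends at 43, A6 ends at 46.
Beat 44 falls within A6.

A6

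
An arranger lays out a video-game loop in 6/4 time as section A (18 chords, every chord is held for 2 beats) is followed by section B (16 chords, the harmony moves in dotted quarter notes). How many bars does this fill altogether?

A: 18 × 2 = 36 beats = 6 bars.
B: 16 × 1.5 = 24 beats = 4 bars.
Total: 6 + 4 = 10 bars.

10 bars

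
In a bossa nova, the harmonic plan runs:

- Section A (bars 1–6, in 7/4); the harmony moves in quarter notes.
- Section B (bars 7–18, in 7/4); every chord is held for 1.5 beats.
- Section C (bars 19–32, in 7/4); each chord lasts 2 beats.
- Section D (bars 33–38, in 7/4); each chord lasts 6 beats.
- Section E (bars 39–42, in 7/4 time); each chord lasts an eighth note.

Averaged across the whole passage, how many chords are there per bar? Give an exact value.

A: 6 × 7 = 42 beats ÷ 1 = 42 chords.
B: 12 × 7 = 84 beats ÷ 1.5 = 56 chords.
C: 14 × 7 = 98 beats ÷ 2 = 49 chords.
D: 6 × 7 = 42 beats ÷ 6 = 7 chords.
E: 4 × 7 = 28 beats ÷ 0.5 = 56 chords.
Overall: 210 chords over 42 bars → 210/42 = 5 chords per bar.

5 chords per bar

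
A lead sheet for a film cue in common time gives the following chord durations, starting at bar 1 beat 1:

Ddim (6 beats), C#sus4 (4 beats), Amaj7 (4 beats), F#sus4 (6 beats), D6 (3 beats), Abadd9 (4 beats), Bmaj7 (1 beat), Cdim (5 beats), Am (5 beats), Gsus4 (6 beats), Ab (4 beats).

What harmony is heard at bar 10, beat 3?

Beat 3 of bar 10 is beat (10−1)×4 + 3 = 39 overall.
Running totals: Ddim ends at 6, C#sus4 ends at 10, Amaj7 ends at 14, F#sus4 ends at 20, D6 ends at 23, Abadd9 ends at 27, Bmaj7 ends at 28, Cdim ends at 33, Am ends at 38, Gsus4 ends at 44.
Beat 39 falls within Gsus4.

Gsus4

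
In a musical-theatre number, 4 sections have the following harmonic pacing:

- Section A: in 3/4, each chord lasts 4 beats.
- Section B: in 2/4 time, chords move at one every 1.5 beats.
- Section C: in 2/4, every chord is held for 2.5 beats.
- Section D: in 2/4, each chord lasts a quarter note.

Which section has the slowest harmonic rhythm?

A: 3 beats/bar ÷ 4 beats/chord = 0.75 chords/bar.
B: 2 beats/bar ÷ 1.5 beats/chord = 4/3 chords/bar.
C: 2 beats/bar ÷ 2.5 beats/chord = 0.8 chords/bar.
D: 2 beats/bar ÷ 1 beat/chord = 2 chords/bar.
Slowest is A at 0.75 chords/bar.

Section A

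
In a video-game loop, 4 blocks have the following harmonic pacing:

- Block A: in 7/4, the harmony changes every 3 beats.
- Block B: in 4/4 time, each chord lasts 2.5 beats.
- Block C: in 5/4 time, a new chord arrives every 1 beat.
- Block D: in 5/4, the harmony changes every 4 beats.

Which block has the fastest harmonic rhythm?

A: each chord is 3 beats in 7/4, so 7/3 per bar.
B: each chord is 2.5 beats in 4/4, so 1.6 per bar.
C: each chord is 1 beat in 5/4, so 5 per bar.
D: each chord is 4 beats in 5/4, so 1.25 per bar.
Fastest is C at 5 chords/bar.

Block C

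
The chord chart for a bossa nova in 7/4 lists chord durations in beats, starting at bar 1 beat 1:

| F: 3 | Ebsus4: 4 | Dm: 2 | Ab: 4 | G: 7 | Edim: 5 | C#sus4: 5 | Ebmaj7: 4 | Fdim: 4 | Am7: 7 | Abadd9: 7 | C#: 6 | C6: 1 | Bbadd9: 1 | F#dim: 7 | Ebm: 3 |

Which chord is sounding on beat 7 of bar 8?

C#

Beat 7 of bar 8 is beat (8−1)×7 + 7 = 56 overall.
Running totals: F ends at 3, Ebsus4 ends at 7, Dm ends at 9, Ab ends at 13, G ends at 20, Edim ends at 25, C#sus4 ends at 30, Ebmaj7 ends at 34, Fdim ends at 38, Am7 ends at 45, Abadd9 ends at 52, C# ends at 58.
Beat 56 falls within C#.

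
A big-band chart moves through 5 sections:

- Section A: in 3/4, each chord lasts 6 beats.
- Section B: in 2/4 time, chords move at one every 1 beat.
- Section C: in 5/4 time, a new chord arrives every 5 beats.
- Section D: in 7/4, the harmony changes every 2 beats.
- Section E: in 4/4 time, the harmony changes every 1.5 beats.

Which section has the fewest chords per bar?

Section A

A: each chord is 6 beats in 3/4, so 0.5 per bar.
B: each chord is 1 beat in 2/4, so 2 per bar.
C: each chord is 5 beats in 5/4, so 1 per bar.
D: each chord is 2 beats in 7/4, so 3.5 per bar.
E: each chord is 1.5 beats in 4/4, so 8/3 per bar.
Slowest is A at 0.5 chords/bar.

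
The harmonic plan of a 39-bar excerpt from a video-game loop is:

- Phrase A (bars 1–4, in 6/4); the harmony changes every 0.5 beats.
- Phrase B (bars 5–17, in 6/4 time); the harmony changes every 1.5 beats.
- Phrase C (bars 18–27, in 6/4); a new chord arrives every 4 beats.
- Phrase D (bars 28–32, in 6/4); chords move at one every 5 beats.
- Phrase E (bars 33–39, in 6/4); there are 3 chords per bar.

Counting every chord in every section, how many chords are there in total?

A has 24 beats and chords last 0.5 each, so 48 chords.
B has 78 beats and chords last 1.5 each, so 52 chords.
C has 60 beats and chords last 4 each, so 15 chords.
D has 30 beats and chords last 5 each, so 6 chords.
E has 42 beats and chords last 2 each, so 21 chords.
Total: 48 + 52 + 15 + 6 + 21 = 142.

142 chords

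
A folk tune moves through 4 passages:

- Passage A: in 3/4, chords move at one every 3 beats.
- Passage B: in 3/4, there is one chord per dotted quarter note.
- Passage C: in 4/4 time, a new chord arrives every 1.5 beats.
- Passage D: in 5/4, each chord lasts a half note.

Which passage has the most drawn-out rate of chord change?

A: 3/3 = 1 chord/bar.
B: 3/1.5 = 2 chords/bar.
C: 4/1.5 = 8/3 chords/bar.
D: 5/2 = 2.5 chords/bar.
Slowest is A at 1 chords/bar.

Passage A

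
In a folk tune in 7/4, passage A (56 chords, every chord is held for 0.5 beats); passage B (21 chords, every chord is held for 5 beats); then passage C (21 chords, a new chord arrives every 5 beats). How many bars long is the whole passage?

A: 56 × 0.5 = 28 beats = 4 bars.
B: 21 × 5 = 105 beats = 15 bars.
C: 21 × 5 = 105 beats = 15 bars.
Total: 4 + 15 + 15 = 34 bars.

34 bars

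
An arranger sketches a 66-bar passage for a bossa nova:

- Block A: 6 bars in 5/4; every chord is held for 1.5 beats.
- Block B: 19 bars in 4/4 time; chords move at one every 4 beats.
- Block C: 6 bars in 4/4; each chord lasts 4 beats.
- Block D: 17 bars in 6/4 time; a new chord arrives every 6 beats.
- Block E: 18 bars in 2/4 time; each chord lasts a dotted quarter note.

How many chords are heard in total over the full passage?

86 chords

A has 30 beats and chords last 1.5 each, so 20 chords.
B has 76 beats and chords last 4 each, so 19 chords.
C has 24 beats and chords last 4 each, so 6 chords.
D has 102 beats and chords last 6 each, so 17 chords.
E has 36 beats and chords last 1.5 each, so 24 chords.
Total: 20 + 19 + 6 + 17 + 24 = 86.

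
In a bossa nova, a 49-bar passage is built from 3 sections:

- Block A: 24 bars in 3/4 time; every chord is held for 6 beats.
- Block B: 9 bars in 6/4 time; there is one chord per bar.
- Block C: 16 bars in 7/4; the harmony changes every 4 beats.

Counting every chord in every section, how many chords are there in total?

49 chords

A: 24 bars × 3 beats = 72 beats; 6 beats/chord → 12 chords.
B: 9 bars × 6 beats = 54 beats; 6 beats/chord → 9 chords.
C: 16 bars × 7 beats = 112 beats; 4 beats/chord → 28 chords.
Total: 12 + 9 + 28 = 49.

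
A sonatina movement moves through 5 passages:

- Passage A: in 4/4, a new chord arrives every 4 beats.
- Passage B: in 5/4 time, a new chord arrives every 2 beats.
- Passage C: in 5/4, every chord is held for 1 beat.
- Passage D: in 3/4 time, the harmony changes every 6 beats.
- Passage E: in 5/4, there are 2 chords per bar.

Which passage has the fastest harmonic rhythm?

A: 4/4 = 1 chord/bar.
B: 5/2 = 2.5 chords/bar.
C: 5/1 = 5 chords/bar.
D: 3/6 = 0.5 chords/bar.
E: 5/2.5 = 2 chords/bar.
Fastest is C at 5 chords/bar.

Passage C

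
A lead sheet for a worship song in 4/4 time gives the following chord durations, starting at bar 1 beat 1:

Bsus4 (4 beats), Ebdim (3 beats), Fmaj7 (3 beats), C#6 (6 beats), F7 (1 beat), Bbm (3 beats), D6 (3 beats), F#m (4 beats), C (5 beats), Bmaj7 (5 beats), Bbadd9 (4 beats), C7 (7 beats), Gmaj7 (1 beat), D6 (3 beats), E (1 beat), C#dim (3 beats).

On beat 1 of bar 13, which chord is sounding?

Gmaj7

Beat 1 of bar 13 is beat (13−1)×4 + 1 = 49 overall.
Running totals: Bsus4 ends at 4, Ebdim ends at 7, Fmaj7 ends at 10, C#6 ends at 16, F7 ends at 17, Bbm ends at 20, D6 ends at 23, F#m ends at 27, C ends at 32, Bmaj7 ends at 37, Bbadd9 ends at 41, C7 ends at 48, Gmaj7 ends at 49.
Beat 49 falls within Gmaj7.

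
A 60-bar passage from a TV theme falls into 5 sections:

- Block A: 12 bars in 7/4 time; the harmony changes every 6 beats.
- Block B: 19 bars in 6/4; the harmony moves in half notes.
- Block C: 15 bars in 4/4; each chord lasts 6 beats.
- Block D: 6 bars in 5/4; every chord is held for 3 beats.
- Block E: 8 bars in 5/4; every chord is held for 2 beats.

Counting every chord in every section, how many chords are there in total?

111 chords

A has 84 beats and chords last 6 each, so 14 chords.
B has 114 beats and chords last 2 each, so 57 chords.
C has 60 beats and chords last 6 each, so 10 chords.
D has 30 beats and chords last 3 each, so 10 chords.
E has 40 beats and chords last 2 each, so 20 chords.
Total: 14 + 57 + 10 + 10 + 20 = 111.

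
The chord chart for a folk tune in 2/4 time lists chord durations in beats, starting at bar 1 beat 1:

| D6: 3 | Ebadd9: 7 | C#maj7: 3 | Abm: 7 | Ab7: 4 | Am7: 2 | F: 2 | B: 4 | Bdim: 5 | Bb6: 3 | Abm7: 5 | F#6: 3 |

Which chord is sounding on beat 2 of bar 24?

F#6

Beat 2 of bar 24 is beat (24−1)×2 + 2 = 48 overall.
Running totals: D6 ends at 3, Ebadd9 ends at 10, C#maj7 ends at 13, Abm ends at 20, Ab7 ends at 24, Am7 ends at 26, F ends at 28, B ends at 32, Bdim ends at 37, Bb6 ends at 40, Abm7 ends at 45, F#6 ends at 48.
Beat 48 falls within F#6.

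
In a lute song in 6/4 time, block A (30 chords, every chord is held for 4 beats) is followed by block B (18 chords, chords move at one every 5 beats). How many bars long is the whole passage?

35 bars

A: 30 × 4 = 120 beats = 20 bars.
B: 18 × 5 = 90 beats = 15 bars.
Total: 20 + 15 = 35 bars.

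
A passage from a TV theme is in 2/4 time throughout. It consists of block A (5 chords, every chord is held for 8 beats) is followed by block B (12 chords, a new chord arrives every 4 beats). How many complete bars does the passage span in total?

44 bars

A: 5 × 8 = 40 beats = 20 bars.
B: 12 × 4 = 48 beats = 24 bars.
Total: 20 + 24 = 44 bars.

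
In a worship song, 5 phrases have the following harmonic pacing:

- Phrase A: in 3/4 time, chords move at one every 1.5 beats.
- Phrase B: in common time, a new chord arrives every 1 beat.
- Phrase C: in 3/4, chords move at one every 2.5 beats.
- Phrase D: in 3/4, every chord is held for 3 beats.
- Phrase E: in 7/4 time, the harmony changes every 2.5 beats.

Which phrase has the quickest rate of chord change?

A: 3 beats/bar ÷ 1.5 beats/chord = 2 chords/bar.
B: 4 beats/bar ÷ 1 beat/chord = 4 chords/bar.
C: 3 beats/bar ÷ 2.5 beats/chord = 1.2 chords/bar.
D: 3 beats/bar ÷ 3 beats/chord = 1 chord/bar.
E: 7 beats/bar ÷ 2.5 beats/chord = 2.8 chords/bar.
Fastest is B at 4 chords/bar.

Phrase B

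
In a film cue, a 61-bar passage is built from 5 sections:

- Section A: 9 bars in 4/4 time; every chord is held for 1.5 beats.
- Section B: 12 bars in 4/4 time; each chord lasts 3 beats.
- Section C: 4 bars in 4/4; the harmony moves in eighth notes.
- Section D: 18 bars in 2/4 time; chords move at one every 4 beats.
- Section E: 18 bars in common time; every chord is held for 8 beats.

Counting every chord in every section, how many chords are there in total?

90 chords

A: 9·4 = 36 beats, 36/1.5 = 24 chords.
B: 12·4 = 48 beats, 48/3 = 16 chords.
C: 4·4 = 16 beats, 16/0.5 = 32 chords.
D: 18·2 = 36 beats, 36/4 = 9 chords.
E: 18·4 = 72 beats, 72/8 = 9 chords.
Total: 24 + 16 + 32 + 9 + 9 = 90.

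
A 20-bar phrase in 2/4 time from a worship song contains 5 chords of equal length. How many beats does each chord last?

20 bars × 2 beats/bar = 40 beats total.
40 beats ÷ 5 chords = 8 beats per chord.

8 beats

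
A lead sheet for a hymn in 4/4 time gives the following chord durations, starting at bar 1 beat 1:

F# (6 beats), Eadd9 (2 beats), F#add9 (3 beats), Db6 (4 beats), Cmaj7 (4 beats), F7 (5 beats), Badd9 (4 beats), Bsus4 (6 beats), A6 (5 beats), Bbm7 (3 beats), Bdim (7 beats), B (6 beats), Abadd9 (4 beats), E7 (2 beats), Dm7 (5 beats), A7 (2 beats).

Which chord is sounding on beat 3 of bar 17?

A7

Beat 3 of bar 17 is beat (17−1)×4 + 3 = 67 overall.
Running totals: F# ends at 6, Eadd9 ends at 8, F#add9 ends at 11, Db6 ends at 15, Cmaj7 ends at 19, F7 ends at 24, Badd9 ends at 28, Bsus4 ends at 34, A6 ends at 39, Bbm7 ends at 42, Bdim ends at 49, B ends at 55, Abadd9 ends at 59, E7 ends at 61, Dm7 ends at 66, A7 ends at 68.
Beat 67 falls within A7.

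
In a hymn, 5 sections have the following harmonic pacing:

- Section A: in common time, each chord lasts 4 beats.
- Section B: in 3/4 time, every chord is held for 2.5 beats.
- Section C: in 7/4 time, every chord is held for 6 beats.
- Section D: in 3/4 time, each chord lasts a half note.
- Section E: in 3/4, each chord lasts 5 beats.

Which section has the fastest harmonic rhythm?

Section D

A: 4/4 = 1 chord/bar.
B: 3/2.5 = 1.2 chords/bar.
C: 7/6 = 7/6 chords/bar.
D: 3/2 = 1.5 chords/bar.
E: 3/5 = 0.6 chords/bar.
Fastest is D at 1.5 chords/bar.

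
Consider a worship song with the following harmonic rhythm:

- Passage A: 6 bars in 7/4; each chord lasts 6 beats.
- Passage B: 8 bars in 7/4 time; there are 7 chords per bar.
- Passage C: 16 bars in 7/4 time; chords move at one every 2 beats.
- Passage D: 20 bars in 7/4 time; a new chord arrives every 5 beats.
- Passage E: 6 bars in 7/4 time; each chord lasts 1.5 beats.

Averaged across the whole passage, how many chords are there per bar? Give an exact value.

A: 6 × 7 = 42 beats ÷ 6 = 7 chords.
B: 8 × 7 = 56 beats ÷ 1 = 56 chords.
C: 16 × 7 = 112 beats ÷ 2 = 56 chords.
D: 20 × 7 = 140 beats ÷ 5 = 28 chords.
E: 6 × 7 = 42 beats ÷ 1.5 = 28 chords.
Overall: 175 chords over 56 bars → 175/56 = 3.125 chords per bar.

3.125 chords per bar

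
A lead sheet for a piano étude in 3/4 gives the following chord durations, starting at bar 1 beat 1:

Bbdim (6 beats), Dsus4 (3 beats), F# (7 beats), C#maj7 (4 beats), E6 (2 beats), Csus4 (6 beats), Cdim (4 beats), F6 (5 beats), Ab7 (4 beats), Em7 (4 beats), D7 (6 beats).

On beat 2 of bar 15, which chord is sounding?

Beat 2 of bar 15 is beat (15−1)×3 + 2 = 44 overall.
Running totals: Bbdim ends at 6, Dsus4 ends at 9, F# ends at 16, C#maj7 ends at 20, E6 ends at 22, Csus4 ends at 28, Cdim ends at 32, F6 ends at 37, Ab7 ends at 41, Em7 ends at 45.
Beat 44 falls within Em7.

Em7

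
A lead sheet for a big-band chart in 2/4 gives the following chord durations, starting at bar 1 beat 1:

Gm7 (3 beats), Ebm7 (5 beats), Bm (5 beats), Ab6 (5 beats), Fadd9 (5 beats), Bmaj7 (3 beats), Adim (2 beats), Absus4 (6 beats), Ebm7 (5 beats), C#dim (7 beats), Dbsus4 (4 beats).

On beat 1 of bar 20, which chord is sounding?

Ebm7

Beat 1 of bar 20 is beat (20−1)×2 + 1 = 39 overall.
Running totals: Gm7 ends at 3, Ebm7 ends at 8, Bm ends at 13, Ab6 ends at 18, Fadd9 ends at 23, Bmaj7 ends at 26, Adim ends at 28, Absus4 ends at 34, Ebm7 ends at 39.
Beat 39 falls within Ebm7.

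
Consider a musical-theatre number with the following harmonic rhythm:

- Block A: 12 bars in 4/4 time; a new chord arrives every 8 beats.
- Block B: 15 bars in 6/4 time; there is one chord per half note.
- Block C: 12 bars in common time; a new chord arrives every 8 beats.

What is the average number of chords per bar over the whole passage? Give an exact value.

A: 12 bars of 4 beats is 48 beats; at 8 beats each that's 6 chords.
B: 15 bars of 6 beats is 90 beats; at 2 beats each that's 45 chords.
C: 12 bars of 4 beats is 48 beats; at 8 beats each that's 6 chords.
Overall: 57 chords over 39 bars → 57/39 = 19/13 chords per bar.

19/13 chords per bar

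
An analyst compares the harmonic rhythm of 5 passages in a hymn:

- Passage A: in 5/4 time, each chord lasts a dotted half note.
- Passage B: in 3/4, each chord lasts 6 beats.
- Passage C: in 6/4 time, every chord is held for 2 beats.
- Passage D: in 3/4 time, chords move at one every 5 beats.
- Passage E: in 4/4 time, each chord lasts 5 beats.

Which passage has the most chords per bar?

A: 5/3 = 5/3 chords/bar.
B: 3/6 = 0.5 chords/bar.
C: 6/2 = 3 chords/bar.
D: 3/5 = 0.6 chords/bar.
E: 4/5 = 0.8 chords/bar.
Fastest is C at 3 chords/bar.

Passage C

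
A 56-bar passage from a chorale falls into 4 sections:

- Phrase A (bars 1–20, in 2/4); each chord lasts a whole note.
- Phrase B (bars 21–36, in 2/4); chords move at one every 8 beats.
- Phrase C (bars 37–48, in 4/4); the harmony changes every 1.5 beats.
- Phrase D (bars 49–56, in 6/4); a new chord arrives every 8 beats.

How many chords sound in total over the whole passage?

52 chords

A has 40 beats and chords last 4 each, so 10 chords.
B has 32 beats and chords last 8 each, so 4 chords.
C has 48 beats and chords last 1.5 each, so 32 chords.
D has 48 beats and chords last 8 each, so 6 chords.
Total: 10 + 4 + 32 + 6 = 52.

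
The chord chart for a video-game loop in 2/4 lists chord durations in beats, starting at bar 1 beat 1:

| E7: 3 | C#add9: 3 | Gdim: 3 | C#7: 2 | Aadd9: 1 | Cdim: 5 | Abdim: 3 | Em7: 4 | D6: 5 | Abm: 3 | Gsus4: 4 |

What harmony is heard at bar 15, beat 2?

Beat 2 of bar 15 is beat (15−1)×2 + 2 = 30 overall.
Running totals: E7 ends at 3, C#add9 ends at 6, Gdim ends at 9, C#7 ends at 11, Aadd9 ends at 12, Cdim ends at 17, Abdim ends at 20, Em7 ends at 24, D6 ends at 29, Abm ends at 32.
Beat 30 falls within Abm.

Abm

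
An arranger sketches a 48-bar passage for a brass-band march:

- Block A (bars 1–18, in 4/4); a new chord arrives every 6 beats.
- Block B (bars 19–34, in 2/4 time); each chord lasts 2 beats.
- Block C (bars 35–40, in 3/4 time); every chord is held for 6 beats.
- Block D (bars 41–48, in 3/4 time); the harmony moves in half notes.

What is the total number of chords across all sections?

43 chords

A: 18·4 = 72 beats, 72/6 = 12 chords.
B: 16·2 = 32 beats, 32/2 = 16 chords.
C: 6·3 = 18 beats, 18/6 = 3 chords.
D: 8·3 = 24 beats, 24/2 = 12 chords.
Total: 12 + 16 + 3 + 12 = 43.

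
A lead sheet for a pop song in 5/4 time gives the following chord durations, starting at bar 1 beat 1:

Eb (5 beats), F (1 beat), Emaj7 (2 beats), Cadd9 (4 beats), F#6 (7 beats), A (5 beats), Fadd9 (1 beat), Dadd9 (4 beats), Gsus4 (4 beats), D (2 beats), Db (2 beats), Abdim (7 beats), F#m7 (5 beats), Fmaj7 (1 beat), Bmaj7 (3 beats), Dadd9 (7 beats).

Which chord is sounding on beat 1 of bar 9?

Abdim

Beat 1 of bar 9 is beat (9−1)×5 + 1 = 41 overall.
Running totals: Eb ends at 5, F ends at 6, Emaj7 ends at 8, Cadd9 ends at 12, F#6 ends at 19, A ends at 24, Fadd9 ends at 25, Dadd9 ends at 29, Gsus4 ends at 33, D ends at 35, Db ends at 37, Abdim ends at 44.
Beat 41 falls within Abdim.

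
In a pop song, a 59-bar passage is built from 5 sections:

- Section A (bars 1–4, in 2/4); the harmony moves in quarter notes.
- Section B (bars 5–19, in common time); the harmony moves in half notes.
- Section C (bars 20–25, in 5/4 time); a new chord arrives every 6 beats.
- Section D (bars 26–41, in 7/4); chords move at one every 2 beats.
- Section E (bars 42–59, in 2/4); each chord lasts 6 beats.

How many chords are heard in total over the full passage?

A: 4 bars × 2 beats = 8 beats; 1 beat/chord → 8 chords.
B: 15 bars × 4 beats = 60 beats; 2 beats/chord → 30 chords.
C: 6 bars × 5 beats = 30 beats; 6 beats/chord → 5 chords.
D: 16 bars × 7 beats = 112 beats; 2 beats/chord → 56 chords.
E: 18 bars × 2 beats = 36 beats; 6 beats/chord → 6 chords.
Total: 8 + 30 + 5 + 56 + 6 = 105.

105 chords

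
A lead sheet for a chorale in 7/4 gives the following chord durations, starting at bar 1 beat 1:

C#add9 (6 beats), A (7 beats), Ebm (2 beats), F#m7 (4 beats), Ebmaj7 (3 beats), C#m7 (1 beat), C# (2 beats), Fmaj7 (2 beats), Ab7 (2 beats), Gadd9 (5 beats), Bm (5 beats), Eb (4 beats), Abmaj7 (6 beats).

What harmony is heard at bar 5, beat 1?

Ab7

Beat 1 of bar 5 is beat (5−1)×7 + 1 = 29 overall.
Running totals: C#add9 ends at 6, A ends at 13, Ebm ends at 15, F#m7 ends at 19, Ebmaj7 ends at 22, C#m7 ends at 23, C# ends at 25, Fmaj7 ends at 27, Ab7 ends at 29.
Beat 29 falls within Ab7.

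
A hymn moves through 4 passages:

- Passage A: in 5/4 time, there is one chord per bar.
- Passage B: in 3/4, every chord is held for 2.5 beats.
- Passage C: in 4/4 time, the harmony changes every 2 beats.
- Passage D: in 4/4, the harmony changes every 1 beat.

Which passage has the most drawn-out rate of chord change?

Passage A

A: each chord is 5 beats in 5/4, so 1 per bar.
B: each chord is 2.5 beats in 3/4, so 1.2 per bar.
C: each chord is 2 beats in 4/4, so 2 per bar.
D: each chord is 1 beat in 4/4, so 4 per bar.
Slowest is A at 1 chords/bar.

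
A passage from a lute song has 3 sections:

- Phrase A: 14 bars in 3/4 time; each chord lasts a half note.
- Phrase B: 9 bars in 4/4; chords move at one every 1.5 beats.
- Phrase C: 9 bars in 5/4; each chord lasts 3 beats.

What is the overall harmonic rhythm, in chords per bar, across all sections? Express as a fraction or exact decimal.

1.875 chords per bar

A: 14 bars of 3 beats is 42 beats; at 2 beats each that's 21 chords.
B: 9 bars of 4 beats is 36 beats; at 1.5 beats each that's 24 chords.
C: 9 bars of 5 beats is 45 beats; at 3 beats each that's 15 chords.
Overall: 60 chords over 32 bars → 60/32 = 1.875 chords per bar.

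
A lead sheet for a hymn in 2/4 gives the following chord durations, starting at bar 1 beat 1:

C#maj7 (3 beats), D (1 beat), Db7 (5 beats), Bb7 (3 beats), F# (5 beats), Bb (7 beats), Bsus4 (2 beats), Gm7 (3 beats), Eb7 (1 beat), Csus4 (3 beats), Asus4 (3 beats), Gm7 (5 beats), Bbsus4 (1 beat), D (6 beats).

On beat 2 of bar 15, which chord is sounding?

Eb7

Beat 2 of bar 15 is beat (15−1)×2 + 2 = 30 overall.
Running totals: C#maj7 ends at 3, D ends at 4, Db7 ends at 9, Bb7 ends at 12, F# ends at 17, Bb ends at 24, Bsus4 ends at 26, Gm7 ends at 29, Eb7 ends at 30.
Beat 30 falls within Eb7.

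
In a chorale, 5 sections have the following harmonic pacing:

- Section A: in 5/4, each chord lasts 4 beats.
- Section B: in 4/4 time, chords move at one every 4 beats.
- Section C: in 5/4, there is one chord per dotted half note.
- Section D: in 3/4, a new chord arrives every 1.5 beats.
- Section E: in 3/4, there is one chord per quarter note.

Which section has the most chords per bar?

A: 5/4 = 1.25 chords/bar.
B: 4/4 = 1 chord/bar.
C: 5/3 = 5/3 chords/bar.
D: 3/1.5 = 2 chords/bar.
E: 3/1 = 3 chords/bar.
Fastest is E at 3 chords/bar.

Section E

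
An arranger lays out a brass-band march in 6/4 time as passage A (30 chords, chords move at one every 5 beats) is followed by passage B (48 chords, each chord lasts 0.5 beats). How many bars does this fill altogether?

A: 30 × 5 = 150 beats = 25 bars.
B: 48 × 0.5 = 24 beats = 4 bars.
Total: 25 + 4 = 29 bars.

29 bars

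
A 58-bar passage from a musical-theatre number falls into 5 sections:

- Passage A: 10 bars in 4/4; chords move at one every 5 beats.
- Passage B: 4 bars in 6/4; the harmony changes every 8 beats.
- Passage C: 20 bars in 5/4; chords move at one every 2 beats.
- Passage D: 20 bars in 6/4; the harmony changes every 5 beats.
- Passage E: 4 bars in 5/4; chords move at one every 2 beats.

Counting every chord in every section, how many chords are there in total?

A: 10·4 = 40 beats, 40/5 = 8 chords.
B: 4·6 = 24 beats, 24/8 = 3 chords.
C: 20·5 = 100 beats, 100/2 = 50 chords.
D: 20·6 = 120 beats, 120/5 = 24 chords.
E: 4·5 = 20 beats, 20/2 = 10 chords.
Total: 8 + 3 + 50 + 24 + 10 = 95.

95 chords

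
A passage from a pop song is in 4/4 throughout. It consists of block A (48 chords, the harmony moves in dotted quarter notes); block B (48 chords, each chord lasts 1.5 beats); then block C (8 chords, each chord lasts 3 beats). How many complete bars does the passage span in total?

A: 48 × 1.5 = 72 beats = 18 bars.
B: 48 × 1.5 = 72 beats = 18 bars.
C: 8 × 3 = 24 beats = 6 bars.
Total: 18 + 18 + 6 = 42 bars.

42 bars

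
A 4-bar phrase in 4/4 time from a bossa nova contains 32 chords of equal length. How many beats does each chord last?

0.5 beats

4 bars × 4 beats/bar = 16 beats total.
16 beats ÷ 32 chords = 0.5 beats per chord.
(That is an eighth note.)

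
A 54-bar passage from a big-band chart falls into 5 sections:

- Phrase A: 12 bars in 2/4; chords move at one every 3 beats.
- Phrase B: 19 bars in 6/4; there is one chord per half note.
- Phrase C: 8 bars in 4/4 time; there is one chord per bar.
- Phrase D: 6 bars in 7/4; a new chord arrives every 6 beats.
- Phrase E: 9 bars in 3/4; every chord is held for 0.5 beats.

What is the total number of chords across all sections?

134 chords

A: 12 bars × 2 beats = 24 beats; 3 beats/chord → 8 chords.
B: 19 bars × 6 beats = 114 beats; 2 beats/chord → 57 chords.
C: 8 bars × 4 beats = 32 beats; 4 beats/chord → 8 chords.
D: 6 bars × 7 beats = 42 beats; 6 beats/chord → 7 chords.
E: 9 bars × 3 beats = 27 beats; 0.5 beats/chord → 54 chords.
Total: 8 + 57 + 8 + 7 + 54 = 134.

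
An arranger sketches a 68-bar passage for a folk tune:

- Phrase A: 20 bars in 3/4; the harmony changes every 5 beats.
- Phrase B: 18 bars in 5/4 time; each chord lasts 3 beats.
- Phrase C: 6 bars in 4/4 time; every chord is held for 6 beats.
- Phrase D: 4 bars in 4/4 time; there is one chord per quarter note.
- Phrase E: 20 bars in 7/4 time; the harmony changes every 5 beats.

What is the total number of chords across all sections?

90 chords

A: 20 bars × 3 beats = 60 beats; 5 beats/chord → 12 chords.
B: 18 bars × 5 beats = 90 beats; 3 beats/chord → 30 chords.
C: 6 bars × 4 beats = 24 beats; 6 beats/chord → 4 chords.
D: 4 bars × 4 beats = 16 beats; 1 beat/chord → 16 chords.
E: 20 bars × 7 beats = 140 beats; 5 beats/chord → 28 chords.
Total: 12 + 30 + 4 + 16 + 28 = 90.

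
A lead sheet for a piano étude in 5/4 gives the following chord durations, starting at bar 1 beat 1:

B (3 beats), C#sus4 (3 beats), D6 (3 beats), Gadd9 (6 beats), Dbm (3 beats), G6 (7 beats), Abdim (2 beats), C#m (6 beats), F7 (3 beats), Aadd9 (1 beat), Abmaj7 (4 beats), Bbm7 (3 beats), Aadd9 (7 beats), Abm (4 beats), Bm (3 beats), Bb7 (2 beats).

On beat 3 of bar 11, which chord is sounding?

Abm

Beat 3 of bar 11 is beat (11−1)×5 + 3 = 53 overall.
Running totals: B ends at 3, C#sus4 ends at 6, D6 ends at 9, Gadd9 ends at 15, Dbm ends at 18, G6 ends at 25, Abdim ends at 27, C#m ends at 33, F7 ends at 36, Aadd9 ends at 37, Abmaj7 ends at 41, Bbm7 ends at 44, Aadd9 ends at 51, Abm ends at 55.
Beat 53 falls within Abm.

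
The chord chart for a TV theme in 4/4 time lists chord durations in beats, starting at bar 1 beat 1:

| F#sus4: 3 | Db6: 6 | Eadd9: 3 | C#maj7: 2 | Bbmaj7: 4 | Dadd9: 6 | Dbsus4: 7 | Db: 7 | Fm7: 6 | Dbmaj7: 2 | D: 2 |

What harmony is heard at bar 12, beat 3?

Beat 3 of bar 12 is beat (12−1)×4 + 3 = 47 overall.
Running totals: F#sus4 ends at 3, Db6 ends at 9, Eadd9 ends at 12, C#maj7 ends at 14, Bbmaj7 ends at 18, Dadd9 ends at 24, Dbsus4 ends at 31, Db ends at 38, Fm7 ends at 44, Dbmaj7 ends at 46, D ends at 48.
Beat 47 falls within D.

D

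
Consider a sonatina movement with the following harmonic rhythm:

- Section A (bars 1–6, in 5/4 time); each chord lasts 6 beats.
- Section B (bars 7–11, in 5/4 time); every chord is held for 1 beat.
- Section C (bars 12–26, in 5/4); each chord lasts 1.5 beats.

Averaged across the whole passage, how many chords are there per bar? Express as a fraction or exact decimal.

40/13 chords per bar

A: 6 bars of 5 beats is 30 beats; at 6 beats each that's 5 chords.
B: 5 bars of 5 beats is 25 beats; at 1 beat each that's 25 chords.
C: 15 bars of 5 beats is 75 beats; at 1.5 beats each that's 50 chords.
Overall: 80 chords over 26 bars → 80/26 = 40/13 chords per bar.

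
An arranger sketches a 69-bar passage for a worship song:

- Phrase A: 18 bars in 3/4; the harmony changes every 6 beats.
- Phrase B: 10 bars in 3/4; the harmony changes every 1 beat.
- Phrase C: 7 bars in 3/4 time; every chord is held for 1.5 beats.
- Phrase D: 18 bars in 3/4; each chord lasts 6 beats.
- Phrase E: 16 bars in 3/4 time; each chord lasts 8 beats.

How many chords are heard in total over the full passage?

68 chords

A: 18 bars × 3 beats = 54 beats; 6 beats/chord → 9 chords.
B: 10 bars × 3 beats = 30 beats; 1 beat/chord → 30 chords.
C: 7 bars × 3 beats = 21 beats; 1.5 beats/chord → 14 chords.
D: 18 bars × 3 beats = 54 beats; 6 beats/chord → 9 chords.
E: 16 bars × 3 beats = 48 beats; 8 beats/chord → 6 chords.
Total: 9 + 30 + 14 + 9 + 6 = 68.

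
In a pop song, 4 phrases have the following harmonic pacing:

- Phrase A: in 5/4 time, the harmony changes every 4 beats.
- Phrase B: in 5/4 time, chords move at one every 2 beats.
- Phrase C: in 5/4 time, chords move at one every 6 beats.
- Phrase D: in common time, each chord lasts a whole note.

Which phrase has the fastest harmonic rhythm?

Phrase B

A: 5 beats/bar ÷ 4 beats/chord = 1.25 chords/bar.
B: 5 beats/bar ÷ 2 beats/chord = 2.5 chords/bar.
C: 5 beats/bar ÷ 6 beats/chord = 5/6 chords/bar.
D: 4 beats/bar ÷ 4 beats/chord = 1 chord/bar.
Fastest is B at 2.5 chords/bar.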